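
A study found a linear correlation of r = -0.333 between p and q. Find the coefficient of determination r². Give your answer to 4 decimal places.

0.1109

r² = (-0.333)² = 0.1109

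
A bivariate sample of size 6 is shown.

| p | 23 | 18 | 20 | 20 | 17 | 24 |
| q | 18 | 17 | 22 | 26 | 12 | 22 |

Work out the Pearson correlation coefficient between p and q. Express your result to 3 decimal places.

0.494

n = 6, Σp = 122, Σq = 117, Σp² = 2518, Σq² = 2401, Σpq = 2412
nΣpq − ΣpΣq = 14472 − 14274 = 198
nΣp² − (Σp)² = 15108 − 14884 = 224; nΣq² − (Σq)² = 14406 − 13689 = 717
r = 198 / √(224 × 717) = 198 / 400.7593 ≈ 0.494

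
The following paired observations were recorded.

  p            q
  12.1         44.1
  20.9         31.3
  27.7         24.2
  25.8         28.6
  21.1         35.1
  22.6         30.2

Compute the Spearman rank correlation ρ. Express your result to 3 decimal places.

-0.943

Rank p: 1, 2, 6, 5, 3, 4
Rank q: 6, 4, 1, 2, 5, 3
d = rank(p) − rank(q): -5, -2, 5, 3, -2, 1; Σd² = 68
ρ = 1 − 6Σd² / [n(n²−1)] = 1 − 6×68 / (6×35) = 1 − 408/210 ≈ -0.943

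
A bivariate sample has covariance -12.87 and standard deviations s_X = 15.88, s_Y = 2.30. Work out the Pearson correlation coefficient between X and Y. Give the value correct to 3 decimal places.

r = Cov(X,Y) / (s_X · s_Y) = -12.87 / (15.88 × 2.30)
  = -12.87 / 36.5240 ≈ -0.352

-0.352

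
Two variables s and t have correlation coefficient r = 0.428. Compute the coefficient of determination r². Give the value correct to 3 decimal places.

r² = (0.428)² = 0.183

0.183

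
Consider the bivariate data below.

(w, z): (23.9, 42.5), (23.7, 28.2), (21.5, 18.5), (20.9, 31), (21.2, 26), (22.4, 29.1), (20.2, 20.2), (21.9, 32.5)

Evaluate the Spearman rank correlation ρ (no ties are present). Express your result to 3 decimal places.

0.524

Rank w: 8, 7, 4, 2, 3, 6, 1, 5
Rank z: 8, 4, 1, 6, 3, 5, 2, 7
d = rank(w) − rank(z): 0, 3, 3, -4, 0, 1, -1, -2; Σd² = 40
ρ = 1 − 6Σd² / [n(n²−1)] = 1 − 6×40 / (8×63) = 1 − 240/504 ≈ 0.524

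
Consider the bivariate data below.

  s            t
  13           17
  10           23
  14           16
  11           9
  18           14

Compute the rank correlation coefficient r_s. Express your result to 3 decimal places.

-0.400

Rank s: 3, 1, 4, 2, 5
Rank t: 4, 5, 3, 1, 2
d = rank(s) − rank(t): -1, -4, 1, 1, 3; Σd² = 28
ρ = 1 − 6Σd² / [n(n²−1)] = 1 − 6×28 / (5×24) = 1 − 168/120 ≈ -0.400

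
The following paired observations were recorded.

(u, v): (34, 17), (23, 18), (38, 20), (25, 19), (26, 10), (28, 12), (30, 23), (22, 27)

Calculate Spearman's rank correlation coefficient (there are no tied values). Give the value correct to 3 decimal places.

Rank u: 7, 2, 8, 3, 4, 5, 6, 1
Rank v: 3, 4, 6, 5, 1, 2, 7, 8
d = rank(u) − rank(v): 4, -2, 2, -2, 3, 3, -1, -7; Σd² = 96
ρ = 1 − 6Σd² / [n(n²−1)] = 1 − 6×96 / (8×63) = 1 − 576/504 ≈ -0.143

-0.143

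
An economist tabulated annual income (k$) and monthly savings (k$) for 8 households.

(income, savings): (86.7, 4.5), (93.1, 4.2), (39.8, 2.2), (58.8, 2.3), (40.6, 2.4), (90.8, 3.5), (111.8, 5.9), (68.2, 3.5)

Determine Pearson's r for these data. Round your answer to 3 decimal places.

0.920

n = 8, Σx = 589.8, Σy = 28.5, Σx² = 48269.46, Σy² = 113.09, Σxy = 2317.53
nΣxy − ΣxΣy = 18540.24 − 16809.3 = 1730.94
nΣx² − (Σx)² = 386155.68 − 347864.04 = 38291.64; nΣy² − (Σy)² = 904.72 − 812.25 = 92.47
r = 1730.94 / √(38291.64 × 92.47) = 1730.94 / 1881.7088 ≈ 0.920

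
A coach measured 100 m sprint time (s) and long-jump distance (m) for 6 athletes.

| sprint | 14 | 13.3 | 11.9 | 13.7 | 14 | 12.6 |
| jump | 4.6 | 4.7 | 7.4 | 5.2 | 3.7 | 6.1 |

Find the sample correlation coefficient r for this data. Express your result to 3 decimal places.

-0.937

n = 6, Σx = 79.5, Σy = 31.7, Σx² = 1056.95, Σy² = 175.95, Σxy = 414.87
nΣxy − ΣxΣy = 2489.22 − 2520.15 = -30.93
nΣx² − (Σx)² = 6341.7 − 6320.25 = 21.45; nΣy² − (Σy)² = 1055.7 − 1004.89 = 50.81
r = -30.93 / √(21.45 × 50.81) = -30.93 / 33.0132 ≈ -0.937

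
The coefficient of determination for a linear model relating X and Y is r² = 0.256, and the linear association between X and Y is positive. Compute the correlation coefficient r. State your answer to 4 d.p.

|r| = √0.256 = 0.5060
The association is positive, so r = 0.5060.

0.5060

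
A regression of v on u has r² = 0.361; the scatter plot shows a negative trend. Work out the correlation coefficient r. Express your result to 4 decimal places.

|r| = √0.361 = 0.6008
The association is negative, so r = −0.6008.

-0.6008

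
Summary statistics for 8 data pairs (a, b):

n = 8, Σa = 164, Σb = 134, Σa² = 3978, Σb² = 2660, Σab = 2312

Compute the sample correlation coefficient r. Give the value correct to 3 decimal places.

-0.860

r = (nΣab − ΣaΣb) / √[(nΣa² − (Σa)²)(nΣb² − (Σb)²)]
Numerator: 8×2312 − 164×134 = -3480
Denominator: √[(31824 − 26896)(21280 − 17956)] = √[4928 × 3324] = 4047.3043
r = -3480 / 4047.3043 ≈ -0.860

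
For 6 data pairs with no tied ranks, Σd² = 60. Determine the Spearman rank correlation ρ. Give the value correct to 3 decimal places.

ρ = 1 − 6Σd² / [n(n²−1)] = 1 − 6×60 / (6×35)
  = 1 − 360/210 = 1 − 1.7143 ≈ -0.714

-0.714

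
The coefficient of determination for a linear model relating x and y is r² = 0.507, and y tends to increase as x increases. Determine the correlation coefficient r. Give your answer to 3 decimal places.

0.712

|r| = √0.507 = 0.712
The association is positive, so r = 0.712.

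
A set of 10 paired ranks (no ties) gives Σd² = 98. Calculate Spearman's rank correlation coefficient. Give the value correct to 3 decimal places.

ρ = 1 − 6Σd² / [n(n²−1)] = 1 − 6×98 / (10×99)
  = 1 − 588/990 = 1 − 0.5939 ≈ 0.406

0.406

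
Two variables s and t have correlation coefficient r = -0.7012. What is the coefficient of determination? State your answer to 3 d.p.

r² = (-0.7012)² = 0.492

0.492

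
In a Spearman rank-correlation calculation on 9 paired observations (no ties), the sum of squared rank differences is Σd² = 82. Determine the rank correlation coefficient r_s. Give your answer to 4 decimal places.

0.3167

ρ = 1 − 6Σd² / [n(n²−1)] = 1 − 6×82 / (9×80)
  = 1 − 492/720 = 1 − 0.68333 ≈ 0.3167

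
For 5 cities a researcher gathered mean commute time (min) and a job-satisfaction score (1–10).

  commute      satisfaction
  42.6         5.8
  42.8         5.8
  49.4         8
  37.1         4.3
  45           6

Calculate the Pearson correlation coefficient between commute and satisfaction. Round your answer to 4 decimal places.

n = 5, Σx = 216.9, Σy = 29.9, Σx² = 9488.37, Σy² = 185.77, Σxy = 1320.05
nΣxy − ΣxΣy = 6600.25 − 6485.31 = 114.94
nΣx² − (Σx)² = 47441.85 − 47045.61 = 396.24; nΣy² − (Σy)² = 928.85 − 894.01 = 34.84
r = 114.94 / √(396.24 × 34.84) = 114.94 / 117.4947 ≈ 0.9783

0.9783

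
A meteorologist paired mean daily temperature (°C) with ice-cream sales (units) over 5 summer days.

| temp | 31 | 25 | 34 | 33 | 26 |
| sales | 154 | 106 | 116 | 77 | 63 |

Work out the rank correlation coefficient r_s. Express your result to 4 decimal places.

0.3000

Rank temp: 3, 1, 5, 4, 2
Rank sales: 5, 3, 4, 2, 1
d = rank(temp) − rank(sales): -2, -2, 1, 2, 1; Σd² = 14
ρ = 1 − 6Σd² / [n(n²−1)] = 1 − 6×14 / (5×24) = 1 − 84/120 ≈ 0.3000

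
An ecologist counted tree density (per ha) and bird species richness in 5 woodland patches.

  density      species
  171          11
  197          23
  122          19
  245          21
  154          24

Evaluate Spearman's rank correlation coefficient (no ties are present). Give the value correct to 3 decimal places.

Rank density: 3, 4, 1, 5, 2
Rank species: 1, 4, 2, 3, 5
d = rank(density) − rank(species): 2, 0, -1, 2, -3; Σd² = 18
ρ = 1 − 6Σd² / [n(n²−1)] = 1 − 6×18 / (5×24) = 1 − 108/120 ≈ 0.100

0.100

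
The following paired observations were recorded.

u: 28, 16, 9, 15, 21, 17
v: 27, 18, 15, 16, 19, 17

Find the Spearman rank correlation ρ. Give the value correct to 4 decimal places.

0.9429

Rank u: 6, 3, 1, 2, 5, 4
Rank v: 6, 4, 1, 2, 5, 3
d = rank(u) − rank(v): 0, -1, 0, 0, 0, 1; Σd² = 2
ρ = 1 − 6Σd² / [n(n²−1)] = 1 − 6×2 / (6×35) = 1 − 12/210 ≈ 0.9429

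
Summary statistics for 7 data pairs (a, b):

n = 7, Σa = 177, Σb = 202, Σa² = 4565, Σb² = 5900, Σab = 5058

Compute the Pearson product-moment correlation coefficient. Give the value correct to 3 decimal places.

-0.625

r = (nΣab − ΣaΣb) / √[(nΣa² − (Σa)²)(nΣb² − (Σb)²)]
Numerator: 7×5058 − 177×202 = -348
Denominator: √[(31955 − 31329)(41300 − 40804)] = √[626 × 496] = 557.2217
r = -348 / 557.2217 ≈ -0.625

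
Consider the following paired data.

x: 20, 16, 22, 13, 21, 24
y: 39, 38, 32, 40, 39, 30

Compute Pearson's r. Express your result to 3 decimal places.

n = 6, Σx = 116, Σy = 218, Σx² = 2326, Σy² = 8010, Σxy = 4151
nΣxy − ΣxΣy = 24906 − 25288 = -382
nΣx² − (Σx)² = 13956 − 13456 = 500; nΣy² − (Σy)² = 48060 − 47524 = 536
r = -382 / √(500 × 536) = -382 / 517.6872 ≈ -0.738

-0.738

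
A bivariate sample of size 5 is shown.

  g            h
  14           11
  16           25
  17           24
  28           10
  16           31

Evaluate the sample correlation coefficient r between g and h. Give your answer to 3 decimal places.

n = 5, Σg = 91, Σh = 101, Σg² = 1781, Σh² = 2383, Σgh = 1738
nΣgh − ΣgΣh = 8690 − 9191 = -501
nΣg² − (Σg)² = 8905 − 8281 = 624; nΣh² − (Σh)² = 11915 − 10201 = 1714
r = -501 / √(624 × 1714) = -501 / 1034.1837 ≈ -0.484

-0.484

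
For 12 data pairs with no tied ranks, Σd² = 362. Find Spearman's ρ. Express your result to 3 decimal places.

-0.266

ρ = 1 − 6Σd² / [n(n²−1)] = 1 − 6×362 / (12×143)
  = 1 − 2172/1716 = 1 − 1.2657 ≈ -0.266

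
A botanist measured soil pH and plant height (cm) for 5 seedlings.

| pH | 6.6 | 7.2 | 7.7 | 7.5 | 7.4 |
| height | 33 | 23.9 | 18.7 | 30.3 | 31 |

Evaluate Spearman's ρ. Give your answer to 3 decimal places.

Rank pH: 1, 2, 5, 4, 3
Rank height: 5, 2, 1, 3, 4
d = rank(pH) − rank(height): -4, 0, 4, 1, -1; Σd² = 34
ρ = 1 − 6Σd² / [n(n²−1)] = 1 − 6×34 / (5×24) = 1 − 204/120 ≈ -0.700

-0.700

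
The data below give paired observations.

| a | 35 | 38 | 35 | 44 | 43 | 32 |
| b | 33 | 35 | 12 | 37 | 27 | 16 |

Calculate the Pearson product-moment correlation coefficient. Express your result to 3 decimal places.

n = 6, Σa = 227, Σb = 160, Σa² = 8703, Σb² = 4812, Σab = 6206
nΣab − ΣaΣb = 37236 − 36320 = 916
nΣa² − (Σa)² = 52218 − 51529 = 689; nΣb² − (Σb)² = 28872 − 25600 = 3272
r = 916 / √(689 × 3272) = 916 / 1501.4686 ≈ 0.610

0.610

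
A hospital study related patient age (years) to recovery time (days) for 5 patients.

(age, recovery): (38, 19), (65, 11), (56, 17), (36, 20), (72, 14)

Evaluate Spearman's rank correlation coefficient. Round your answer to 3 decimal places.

-0.900

Rank age: 2, 4, 3, 1, 5
Rank recovery: 4, 1, 3, 5, 2
d = rank(age) − rank(recovery): -2, 3, 0, -4, 3; Σd² = 38
ρ = 1 − 6Σd² / [n(n²−1)] = 1 − 6×38 / (5×24) = 1 − 228/120 ≈ -0.900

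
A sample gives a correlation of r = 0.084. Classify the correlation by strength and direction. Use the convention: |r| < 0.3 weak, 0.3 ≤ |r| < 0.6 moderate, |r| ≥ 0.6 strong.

weak positive

r = 0.084 > 0 so the relationship is positive.
|r| = 0.084, which falls in the weak range.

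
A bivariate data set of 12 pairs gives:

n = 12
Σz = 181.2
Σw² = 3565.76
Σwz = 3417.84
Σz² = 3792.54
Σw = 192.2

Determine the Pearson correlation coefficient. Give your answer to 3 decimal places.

0.719

r = (nΣwz − ΣwΣz) / √[(nΣw² − (Σw)²)(nΣz² − (Σz)²)]
Numerator: 12×3417.84 − 192.2×181.2 = 6187.44
Denominator: √[(42789.12 − 36940.84)(45510.48 − 32833.44)] = √[5848.28 × 12677.04] = 8610.3937
r = 6187.44 / 8610.3937 ≈ 0.719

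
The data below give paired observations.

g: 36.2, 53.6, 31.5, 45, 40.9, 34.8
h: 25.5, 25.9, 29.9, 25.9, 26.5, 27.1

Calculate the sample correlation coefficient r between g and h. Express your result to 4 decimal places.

n = 6, Σg = 242, Σh = 160.8, Σg² = 10084.5, Σh² = 4322.54, Σgh = 6445.62
nΣgh − ΣgΣh = 38673.72 − 38913.6 = -239.88
nΣg² − (Σg)² = 60507 − 58564 = 1943; nΣh² − (Σh)² = 25935.24 − 25856.64 = 78.6
r = -239.88 / √(1943 × 78.6) = -239.88 / 390.7938 ≈ -0.6138

-0.6138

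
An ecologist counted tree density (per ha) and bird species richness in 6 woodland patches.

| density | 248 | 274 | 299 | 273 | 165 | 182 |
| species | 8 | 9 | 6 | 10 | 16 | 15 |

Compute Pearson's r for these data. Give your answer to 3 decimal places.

n = 6, Σx = 1441, Σy = 64, Σx² = 360859, Σy² = 762, Σxy = 14344
nΣxy − ΣxΣy = 86064 − 92224 = -6160
nΣx² − (Σx)² = 2165154 − 2076481 = 88673; nΣy² − (Σy)² = 4572 − 4096 = 476
r = -6160 / √(88673 × 476) = -6160 / 6496.7952 ≈ -0.948

-0.948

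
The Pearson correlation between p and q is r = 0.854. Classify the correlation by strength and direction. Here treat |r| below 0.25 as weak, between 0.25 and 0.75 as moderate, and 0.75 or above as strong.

r = 0.854 > 0 so the relationship is positive.
|r| = 0.854, which falls in the strong range.

strong positive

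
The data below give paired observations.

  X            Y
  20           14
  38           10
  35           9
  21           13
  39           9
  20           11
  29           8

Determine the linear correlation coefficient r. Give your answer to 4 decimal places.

n = 7, ΣX = 202, ΣY = 74, ΣX² = 6272, ΣY² = 812, ΣXY = 2051
nΣXY − ΣXΣY = 14357 − 14948 = -591
nΣX² − (ΣX)² = 43904 − 40804 = 3100; nΣY² − (ΣY)² = 5684 − 5476 = 208
r = -591 / √(3100 × 208) = -591 / 802.9944 ≈ -0.7360

-0.7360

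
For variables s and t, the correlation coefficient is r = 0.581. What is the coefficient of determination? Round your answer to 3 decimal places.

0.338

r² = (0.581)² = 0.338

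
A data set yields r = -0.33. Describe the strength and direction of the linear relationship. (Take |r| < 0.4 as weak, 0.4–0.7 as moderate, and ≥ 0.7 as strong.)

weak negative

r = -0.33 < 0 so the relationship is negative.
|r| = 0.33, which falls in the weak range.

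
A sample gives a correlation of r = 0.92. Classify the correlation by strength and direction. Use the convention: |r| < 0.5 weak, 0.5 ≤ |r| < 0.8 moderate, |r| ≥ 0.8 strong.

strong positive

r = 0.92 > 0 so the relationship is positive.
|r| = 0.92, which falls in the strong range.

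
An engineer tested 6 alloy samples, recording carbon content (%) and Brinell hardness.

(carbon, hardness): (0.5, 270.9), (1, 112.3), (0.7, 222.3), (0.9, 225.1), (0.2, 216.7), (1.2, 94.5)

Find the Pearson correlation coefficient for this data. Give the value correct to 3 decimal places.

n = 6, Σx = 4.5, Σy = 1141.8, Σx² = 4.03, Σy² = 241974.54, Σxy = 762.69
nΣxy − ΣxΣy = 4576.14 − 5138.1 = -561.96
nΣx² − (Σx)² = 24.18 − 20.25 = 3.93; nΣy² − (Σy)² = 1451847.24 − 1303707.24 = 148140
r = -561.96 / √(3.93 × 148140) = -561.96 / 763.0139 ≈ -0.737

-0.737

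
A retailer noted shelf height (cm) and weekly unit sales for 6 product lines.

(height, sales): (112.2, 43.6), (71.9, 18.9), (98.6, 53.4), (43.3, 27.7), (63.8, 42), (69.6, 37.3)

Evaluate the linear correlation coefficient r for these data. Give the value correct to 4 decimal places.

n = 6, Σx = 459.4, Σy = 222.9, Σx² = 38269.9, Σy² = 9032.31, Σxy = 17991.16
nΣxy − ΣxΣy = 107946.96 − 102400.26 = 5546.7
nΣx² − (Σx)² = 229619.4 − 211048.36 = 18571.04; nΣy² − (Σy)² = 54193.86 − 49684.41 = 4509.45
r = 5546.7 / √(18571.04 × 4509.45) = 5546.7 / 9151.2391 ≈ 0.6061

0.6061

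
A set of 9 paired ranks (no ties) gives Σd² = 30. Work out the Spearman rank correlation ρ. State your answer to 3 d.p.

0.750

ρ = 1 − 6Σd² / [n(n²−1)] = 1 − 6×30 / (9×80)
  = 1 − 180/720 = 1 − 0.2500 ≈ 0.750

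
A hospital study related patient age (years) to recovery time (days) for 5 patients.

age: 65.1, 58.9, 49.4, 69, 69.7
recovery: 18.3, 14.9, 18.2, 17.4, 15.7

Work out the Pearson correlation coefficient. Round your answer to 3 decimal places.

-0.224

n = 5, Σx = 312.1, Σy = 84.5, Σx² = 19766.67, Σy² = 1437.39, Σxy = 5262.91
nΣxy − ΣxΣy = 26314.55 − 26372.45 = -57.9
nΣx² − (Σx)² = 98833.35 − 97406.41 = 1426.94; nΣy² − (Σy)² = 7186.95 − 7140.25 = 46.7
r = -57.9 / √(1426.94 × 46.7) = -57.9 / 258.1436 ≈ -0.224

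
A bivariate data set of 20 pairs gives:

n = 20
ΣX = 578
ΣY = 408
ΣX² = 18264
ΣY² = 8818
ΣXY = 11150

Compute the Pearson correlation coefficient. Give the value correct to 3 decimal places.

-0.730

r = (nΣXY − ΣXΣY) / √[(nΣX² − (ΣX)²)(nΣY² − (ΣY)²)]
Numerator: 20×11150 − 578×408 = -12824
Denominator: √[(365280 − 334084)(176360 − 166464)] = √[31196 × 9896] = 17570.3049
r = -12824 / 17570.3049 ≈ -0.730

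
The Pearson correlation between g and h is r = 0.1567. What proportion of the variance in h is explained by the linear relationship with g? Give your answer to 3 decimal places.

0.025

r² = (0.1567)² = 0.025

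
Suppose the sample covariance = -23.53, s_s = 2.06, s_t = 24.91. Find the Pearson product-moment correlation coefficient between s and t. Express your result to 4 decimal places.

-0.4585

r = Cov(s,t) / (s_s · s_t) = -23.53 / (2.06 × 24.91)
  = -23.53 / 51.3146 ≈ -0.4585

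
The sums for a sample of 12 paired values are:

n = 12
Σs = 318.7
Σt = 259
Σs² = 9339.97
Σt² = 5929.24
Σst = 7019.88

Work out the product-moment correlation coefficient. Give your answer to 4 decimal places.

r = (nΣst − ΣsΣt) / √[(nΣs² − (Σs)²)(nΣt² − (Σt)²)]
Numerator: 12×7019.88 − 318.7×259 = 1695.26
Denominator: √[(112079.64 − 101569.69)(71150.88 − 67081)] = √[10509.95 × 4069.88] = 6540.2015
r = 1695.26 / 6540.2015 ≈ 0.2592

0.2592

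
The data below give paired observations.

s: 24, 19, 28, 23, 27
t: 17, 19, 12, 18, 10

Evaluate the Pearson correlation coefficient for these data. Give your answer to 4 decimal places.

-0.8888

n = 5, Σs = 121, Σt = 76, Σs² = 2979, Σt² = 1218, Σst = 1789
nΣst − ΣsΣt = 8945 − 9196 = -251
nΣs² − (Σs)² = 14895 − 14641 = 254; nΣt² − (Σt)² = 6090 − 5776 = 314
r = -251 / √(254 × 314) = -251 / 282.4110 ≈ -0.8888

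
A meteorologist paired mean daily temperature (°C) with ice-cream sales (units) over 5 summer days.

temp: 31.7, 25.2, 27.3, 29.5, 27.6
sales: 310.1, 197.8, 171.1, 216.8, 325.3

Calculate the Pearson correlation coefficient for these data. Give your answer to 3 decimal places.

0.517

n = 5, Σx = 141.3, Σy = 1221.1, Σx² = 4017.23, Σy² = 317384.39, Σxy = 34859.64
nΣxy − ΣxΣy = 174298.2 − 172541.43 = 1756.77
nΣx² − (Σx)² = 20086.15 − 19965.69 = 120.46; nΣy² − (Σy)² = 1586921.95 − 1491085.21 = 95836.74
r = 1756.77 / √(120.46 × 95836.74) = 1756.77 / 3397.7189 ≈ 0.517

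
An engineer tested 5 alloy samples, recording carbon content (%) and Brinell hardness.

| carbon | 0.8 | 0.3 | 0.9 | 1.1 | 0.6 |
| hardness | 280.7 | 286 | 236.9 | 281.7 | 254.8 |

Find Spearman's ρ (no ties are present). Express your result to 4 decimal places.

-0.3000

Rank carbon: 3, 1, 4, 5, 2
Rank hardness: 3, 5, 1, 4, 2
d = rank(carbon) − rank(hardness): 0, -4, 3, 1, 0; Σd² = 26
ρ = 1 − 6Σd² / [n(n²−1)] = 1 − 6×26 / (5×24) = 1 − 156/120 ≈ -0.3000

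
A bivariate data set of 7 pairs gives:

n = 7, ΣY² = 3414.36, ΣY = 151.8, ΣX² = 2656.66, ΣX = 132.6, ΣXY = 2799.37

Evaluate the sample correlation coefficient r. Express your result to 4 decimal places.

r = (nΣXY − ΣXΣY) / √[(nΣX² − (ΣX)²)(nΣY² − (ΣY)²)]
Numerator: 7×2799.37 − 132.6×151.8 = -533.09
Denominator: √[(18596.62 − 17582.76)(23900.52 − 23043.24)] = √[1013.86 × 857.28] = 932.2885
r = -533.09 / 932.2885 ≈ -0.5718

-0.5718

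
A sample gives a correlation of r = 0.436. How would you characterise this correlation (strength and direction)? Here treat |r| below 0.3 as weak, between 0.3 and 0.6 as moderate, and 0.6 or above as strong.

r = 0.436 > 0 so the relationship is positive.
|r| = 0.436, which falls in the moderate range.

moderate positive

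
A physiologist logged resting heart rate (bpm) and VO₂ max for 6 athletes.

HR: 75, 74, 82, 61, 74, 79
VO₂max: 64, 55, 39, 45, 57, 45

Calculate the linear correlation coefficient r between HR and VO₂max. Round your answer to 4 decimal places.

n = 6, Σx = 445, Σy = 305, Σx² = 33263, Σy² = 15941, Σxy = 22586
nΣxy − ΣxΣy = 135516 − 135725 = -209
nΣx² − (Σx)² = 199578 − 198025 = 1553; nΣy² − (Σy)² = 95646 − 93025 = 2621
r = -209 / √(1553 × 2621) = -209 / 2017.5265 ≈ -0.1036

-0.1036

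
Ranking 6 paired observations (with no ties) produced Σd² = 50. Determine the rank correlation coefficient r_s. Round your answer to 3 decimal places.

-0.429

ρ = 1 − 6Σd² / [n(n²−1)] = 1 − 6×50 / (6×35)
  = 1 − 300/210 = 1 − 1.4286 ≈ -0.429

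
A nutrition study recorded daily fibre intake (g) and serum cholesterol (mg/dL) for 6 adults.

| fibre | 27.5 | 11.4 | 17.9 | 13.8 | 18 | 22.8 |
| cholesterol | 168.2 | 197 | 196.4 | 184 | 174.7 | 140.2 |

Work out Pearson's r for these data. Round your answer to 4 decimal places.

n = 6, Σx = 111.4, Σy = 1060.5, Σx² = 2240.9, Σy² = 189705.33, Σxy = 19267.22
nΣxy − ΣxΣy = 115603.32 − 118139.7 = -2536.38
nΣx² − (Σx)² = 13445.4 − 12409.96 = 1035.44; nΣy² − (Σy)² = 1138231.98 − 1124660.25 = 13571.73
r = -2536.38 / √(1035.44 × 13571.73) = -2536.38 / 3748.6947 ≈ -0.6766

-0.6766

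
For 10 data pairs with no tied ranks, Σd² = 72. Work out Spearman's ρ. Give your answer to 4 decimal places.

ρ = 1 − 6Σd² / [n(n²−1)] = 1 − 6×72 / (10×99)
  = 1 − 432/990 = 1 − 0.43636 ≈ 0.5636

0.5636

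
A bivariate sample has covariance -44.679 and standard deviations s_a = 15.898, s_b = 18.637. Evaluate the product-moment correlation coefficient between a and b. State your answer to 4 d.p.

-0.1508

r = Cov(a,b) / (s_a · s_b) = -44.679 / (15.898 × 18.637)
  = -44.679 / 296.2910 ≈ -0.1508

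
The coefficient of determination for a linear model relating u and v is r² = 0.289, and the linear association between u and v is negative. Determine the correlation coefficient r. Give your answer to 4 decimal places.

-0.5376

|r| = √0.289 = 0.5376
The association is negative, so r = −0.5376.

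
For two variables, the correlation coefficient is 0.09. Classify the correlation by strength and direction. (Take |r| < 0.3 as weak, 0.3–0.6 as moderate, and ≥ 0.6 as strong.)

weak positive

r = 0.09 > 0 so the relationship is positive.
|r| = 0.09, which falls in the weak range.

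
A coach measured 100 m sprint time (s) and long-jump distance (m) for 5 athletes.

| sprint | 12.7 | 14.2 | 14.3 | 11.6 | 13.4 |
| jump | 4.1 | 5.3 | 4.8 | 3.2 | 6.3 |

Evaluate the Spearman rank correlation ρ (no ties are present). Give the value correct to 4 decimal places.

0.6000

Rank sprint: 2, 4, 5, 1, 3
Rank jump: 2, 4, 3, 1, 5
d = rank(sprint) − rank(jump): 0, 0, 2, 0, -2; Σd² = 8
ρ = 1 − 6Σd² / [n(n²−1)] = 1 − 6×8 / (5×24) = 1 − 48/120 ≈ 0.6000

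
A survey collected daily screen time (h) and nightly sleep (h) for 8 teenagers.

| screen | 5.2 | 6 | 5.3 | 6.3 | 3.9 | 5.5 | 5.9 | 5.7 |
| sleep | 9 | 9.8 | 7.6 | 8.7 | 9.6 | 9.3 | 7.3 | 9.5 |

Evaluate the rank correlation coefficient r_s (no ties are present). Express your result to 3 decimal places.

-0.119

Rank screen: 2, 7, 3, 8, 1, 4, 6, 5
Rank sleep: 4, 8, 2, 3, 7, 5, 1, 6
d = rank(screen) − rank(sleep): -2, -1, 1, 5, -6, -1, 5, -1; Σd² = 94
ρ = 1 − 6Σd² / [n(n²−1)] = 1 − 6×94 / (8×63) = 1 − 564/504 ≈ -0.119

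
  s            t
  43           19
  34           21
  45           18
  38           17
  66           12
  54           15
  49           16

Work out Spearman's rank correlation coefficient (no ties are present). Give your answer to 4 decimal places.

Rank s: 3, 1, 4, 2, 7, 6, 5
Rank t: 6, 7, 5, 4, 1, 2, 3
d = rank(s) − rank(t): -3, -6, -1, -2, 6, 4, 2; Σd² = 106
ρ = 1 − 6Σd² / [n(n²−1)] = 1 − 6×106 / (7×48) = 1 − 636/336 ≈ -0.8929

-0.8929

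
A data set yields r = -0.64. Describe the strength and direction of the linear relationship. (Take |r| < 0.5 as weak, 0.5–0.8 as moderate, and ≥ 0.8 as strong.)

r = -0.64 < 0 so the relationship is negative.
|r| = 0.64, which falls in the moderate range.

moderate negative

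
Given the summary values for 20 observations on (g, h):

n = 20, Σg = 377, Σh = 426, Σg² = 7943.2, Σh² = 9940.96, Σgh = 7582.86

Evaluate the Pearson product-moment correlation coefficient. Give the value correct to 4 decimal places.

r = (nΣgh − ΣgΣh) / √[(nΣg² − (Σg)²)(nΣh² − (Σh)²)]
Numerator: 20×7582.86 − 377×426 = -8944.8
Denominator: √[(158864 − 142129)(198819.2 − 181476)] = √[16735 × 17343.2] = 17036.3861
r = -8944.8 / 17036.3861 ≈ -0.5250

-0.5250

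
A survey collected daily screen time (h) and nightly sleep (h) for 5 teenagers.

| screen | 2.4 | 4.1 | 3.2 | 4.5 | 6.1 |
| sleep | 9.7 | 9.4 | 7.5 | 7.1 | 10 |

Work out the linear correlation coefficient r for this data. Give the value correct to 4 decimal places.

n = 5, Σx = 20.3, Σy = 43.7, Σx² = 90.27, Σy² = 389.11, Σxy = 178.77
nΣxy − ΣxΣy = 893.85 − 887.11 = 6.74
nΣx² − (Σx)² = 451.35 − 412.09 = 39.26; nΣy² − (Σy)² = 1945.55 − 1909.69 = 35.86
r = 6.74 / √(39.26 × 35.86) = 6.74 / 37.5215 ≈ 0.1796

0.1796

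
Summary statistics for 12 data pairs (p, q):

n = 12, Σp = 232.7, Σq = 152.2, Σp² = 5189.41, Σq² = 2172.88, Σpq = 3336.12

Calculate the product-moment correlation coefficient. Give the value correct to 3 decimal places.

0.950

r = (nΣpq − ΣpΣq) / √[(nΣp² − (Σp)²)(nΣq² − (Σq)²)]
Numerator: 12×3336.12 − 232.7×152.2 = 4616.5
Denominator: √[(62272.92 − 54149.29)(26074.56 − 23164.84)] = √[8123.63 × 2909.72] = 4861.8401
r = 4616.5 / 4861.8401 ≈ 0.950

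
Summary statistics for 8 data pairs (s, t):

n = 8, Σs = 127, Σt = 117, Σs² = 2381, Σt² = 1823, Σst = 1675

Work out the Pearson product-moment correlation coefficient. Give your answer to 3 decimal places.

r = (nΣst − ΣsΣt) / √[(nΣs² − (Σs)²)(nΣt² − (Σt)²)]
Numerator: 8×1675 − 127×117 = -1459
Denominator: √[(19048 − 16129)(14584 − 13689)] = √[2919 × 895] = 1616.3245
r = -1459 / 1616.3245 ≈ -0.903

-0.903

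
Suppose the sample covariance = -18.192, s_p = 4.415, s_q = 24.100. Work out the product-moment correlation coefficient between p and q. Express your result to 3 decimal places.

-0.171

r = Cov(p,q) / (s_p · s_q) = -18.192 / (4.415 × 24.100)
  = -18.192 / 106.4015 ≈ -0.171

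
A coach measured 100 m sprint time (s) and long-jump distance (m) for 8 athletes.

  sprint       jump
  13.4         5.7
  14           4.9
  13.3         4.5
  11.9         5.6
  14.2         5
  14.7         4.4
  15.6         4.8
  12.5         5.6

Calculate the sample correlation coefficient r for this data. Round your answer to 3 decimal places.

-0.662

n = 8, Σx = 109.6, Σy = 40.5, Σx² = 1511.4, Σy² = 206.87, Σxy = 552.03
nΣxy − ΣxΣy = 4416.24 − 4438.8 = -22.56
nΣx² − (Σx)² = 12091.2 − 12012.16 = 79.04; nΣy² − (Σy)² = 1654.96 − 1640.25 = 14.71
r = -22.56 / √(79.04 × 14.71) = -22.56 / 34.0981 ≈ -0.662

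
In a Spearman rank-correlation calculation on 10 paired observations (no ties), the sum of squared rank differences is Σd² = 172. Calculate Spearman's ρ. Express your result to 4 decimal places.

-0.0424

ρ = 1 − 6Σd² / [n(n²−1)] = 1 − 6×172 / (10×99)
  = 1 − 1032/990 = 1 − 1.04242 ≈ -0.0424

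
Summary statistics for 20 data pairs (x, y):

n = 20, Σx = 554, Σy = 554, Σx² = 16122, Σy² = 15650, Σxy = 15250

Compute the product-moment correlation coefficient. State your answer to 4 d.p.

-0.1972

r = (nΣxy − ΣxΣy) / √[(nΣx² − (Σx)²)(nΣy² − (Σy)²)]
Numerator: 20×15250 − 554×554 = -1916
Denominator: √[(322440 − 306916)(313000 − 306916)] = √[15524 × 6084] = 9718.4369
r = -1916 / 9718.4369 ≈ -0.1972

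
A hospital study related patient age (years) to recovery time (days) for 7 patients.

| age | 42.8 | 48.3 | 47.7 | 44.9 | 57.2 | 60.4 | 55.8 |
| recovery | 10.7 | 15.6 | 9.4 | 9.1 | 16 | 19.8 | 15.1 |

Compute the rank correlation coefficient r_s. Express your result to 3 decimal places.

0.857

Rank age: 1, 4, 3, 2, 6, 7, 5
Rank recovery: 3, 5, 2, 1, 6, 7, 4
d = rank(age) − rank(recovery): -2, -1, 1, 1, 0, 0, 1; Σd² = 8
ρ = 1 − 6Σd² / [n(n²−1)] = 1 − 6×8 / (7×48) = 1 − 48/336 ≈ 0.857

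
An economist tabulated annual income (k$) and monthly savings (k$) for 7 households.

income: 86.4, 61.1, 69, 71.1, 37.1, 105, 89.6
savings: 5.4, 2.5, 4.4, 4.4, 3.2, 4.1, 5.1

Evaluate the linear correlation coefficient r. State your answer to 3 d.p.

n = 7, Σx = 519.3, Σy = 29.1, Σx² = 41443.95, Σy² = 127.19, Σxy = 2241.93
nΣxy − ΣxΣy = 15693.51 − 15111.63 = 581.88
nΣx² − (Σx)² = 290107.65 − 269672.49 = 20435.16; nΣy² − (Σy)² = 890.33 − 846.81 = 43.52
r = 581.88 / √(20435.16 × 43.52) = 581.88 / 943.0473 ≈ 0.617

0.617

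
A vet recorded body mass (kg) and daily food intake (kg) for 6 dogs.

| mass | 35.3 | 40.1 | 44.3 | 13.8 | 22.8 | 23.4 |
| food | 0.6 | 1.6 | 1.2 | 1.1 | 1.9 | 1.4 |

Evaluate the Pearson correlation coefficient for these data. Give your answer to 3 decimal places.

-0.146

n = 6, Σx = 179.7, Σy = 7.8, Σx² = 6074.43, Σy² = 11.14, Σxy = 229.76
nΣxy − ΣxΣy = 1378.56 − 1401.66 = -23.1
nΣx² − (Σx)² = 36446.58 − 32292.09 = 4154.49; nΣy² − (Σy)² = 66.84 − 60.84 = 6
r = -23.1 / √(4154.49 × 6) = -23.1 / 157.8827 ≈ -0.146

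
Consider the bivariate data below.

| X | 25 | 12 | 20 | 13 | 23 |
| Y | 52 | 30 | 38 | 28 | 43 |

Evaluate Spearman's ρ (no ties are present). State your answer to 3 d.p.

0.900

Rank X: 5, 1, 3, 2, 4
Rank Y: 5, 2, 3, 1, 4
d = rank(X) − rank(Y): 0, -1, 0, 1, 0; Σd² = 2
ρ = 1 − 6Σd² / [n(n²−1)] = 1 − 6×2 / (5×24) = 1 − 12/120 ≈ 0.900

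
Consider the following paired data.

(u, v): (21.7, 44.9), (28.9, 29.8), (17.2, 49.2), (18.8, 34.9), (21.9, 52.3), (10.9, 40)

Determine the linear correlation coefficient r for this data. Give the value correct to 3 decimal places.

-0.303

n = 6, Σu = 119.4, Σv = 251.1, Σu² = 2553.8, Σv² = 10877.99, Σuv = 4919.28
nΣuv − ΣuΣv = 29515.68 − 29981.34 = -465.66
nΣu² − (Σu)² = 15322.8 − 14256.36 = 1066.44; nΣv² − (Σv)² = 65267.94 − 63051.21 = 2216.73
r = -465.66 / √(1066.44 × 2216.73) = -465.66 / 1537.5336 ≈ -0.303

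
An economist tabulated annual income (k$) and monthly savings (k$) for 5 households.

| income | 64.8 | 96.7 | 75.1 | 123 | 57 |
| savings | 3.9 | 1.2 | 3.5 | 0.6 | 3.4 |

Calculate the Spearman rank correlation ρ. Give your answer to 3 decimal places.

Rank income: 2, 4, 3, 5, 1
Rank savings: 5, 2, 4, 1, 3
d = rank(income) − rank(savings): -3, 2, -1, 4, -2; Σd² = 34
ρ = 1 − 6Σd² / [n(n²−1)] = 1 − 6×34 / (5×24) = 1 − 204/120 ≈ -0.700

-0.700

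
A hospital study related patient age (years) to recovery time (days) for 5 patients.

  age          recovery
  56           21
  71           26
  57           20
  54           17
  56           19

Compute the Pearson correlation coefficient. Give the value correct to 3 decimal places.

0.943

n = 5, Σx = 294, Σy = 103, Σx² = 17478, Σy² = 2167, Σxy = 6144
nΣxy − ΣxΣy = 30720 − 30282 = 438
nΣx² − (Σx)² = 87390 − 86436 = 954; nΣy² − (Σy)² = 10835 − 10609 = 226
r = 438 / √(954 × 226) = 438 / 464.3318 ≈ 0.943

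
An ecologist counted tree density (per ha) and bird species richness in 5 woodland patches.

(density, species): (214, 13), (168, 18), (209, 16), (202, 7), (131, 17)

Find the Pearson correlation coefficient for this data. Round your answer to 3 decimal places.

n = 5, Σx = 924, Σy = 71, Σx² = 175666, Σy² = 1087, Σxy = 12791
nΣxy − ΣxΣy = 63955 − 65604 = -1649
nΣx² − (Σx)² = 878330 − 853776 = 24554; nΣy² − (Σy)² = 5435 − 5041 = 394
r = -1649 / √(24554 × 394) = -1649 / 3110.3498 ≈ -0.530

-0.530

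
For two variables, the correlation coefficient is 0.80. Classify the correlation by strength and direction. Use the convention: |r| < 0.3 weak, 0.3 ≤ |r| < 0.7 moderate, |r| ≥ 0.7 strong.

r = 0.80 > 0 so the relationship is positive.
|r| = 0.80, which falls in the strong range.

strong positive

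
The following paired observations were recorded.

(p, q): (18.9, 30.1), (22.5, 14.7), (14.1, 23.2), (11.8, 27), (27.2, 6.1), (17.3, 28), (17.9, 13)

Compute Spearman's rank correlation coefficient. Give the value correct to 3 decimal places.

Rank p: 5, 6, 2, 1, 7, 3, 4
Rank q: 7, 3, 4, 5, 1, 6, 2
d = rank(p) − rank(q): -2, 3, -2, -4, 6, -3, 2; Σd² = 82
ρ = 1 − 6Σd² / [n(n²−1)] = 1 − 6×82 / (7×48) = 1 − 492/336 ≈ -0.464

-0.464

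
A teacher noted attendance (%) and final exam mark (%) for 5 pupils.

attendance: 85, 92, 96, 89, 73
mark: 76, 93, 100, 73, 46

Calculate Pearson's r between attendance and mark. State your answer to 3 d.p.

0.968

n = 5, Σx = 435, Σy = 388, Σx² = 38155, Σy² = 31870, Σxy = 34471
nΣxy − ΣxΣy = 172355 − 168780 = 3575
nΣx² − (Σx)² = 190775 − 189225 = 1550; nΣy² − (Σy)² = 159350 − 150544 = 8806
r = 3575 / √(1550 × 8806) = 3575 / 3694.4959 ≈ 0.968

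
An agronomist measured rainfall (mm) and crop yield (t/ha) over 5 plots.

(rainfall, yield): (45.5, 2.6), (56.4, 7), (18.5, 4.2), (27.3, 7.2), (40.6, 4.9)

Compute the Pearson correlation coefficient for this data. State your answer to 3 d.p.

0.094

n = 5, Σx = 188.3, Σy = 25.9, Σx² = 7987.11, Σy² = 149.25, Σxy = 986.3
nΣxy − ΣxΣy = 4931.5 − 4876.97 = 54.53
nΣx² − (Σx)² = 39935.55 − 35456.89 = 4478.66; nΣy² − (Σy)² = 746.25 − 670.81 = 75.44
r = 54.53 / √(4478.66 × 75.44) = 54.53 / 581.2660 ≈ 0.094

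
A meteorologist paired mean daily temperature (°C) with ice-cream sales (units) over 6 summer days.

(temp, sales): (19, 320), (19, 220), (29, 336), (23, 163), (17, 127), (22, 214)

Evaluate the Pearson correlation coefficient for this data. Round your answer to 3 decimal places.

n = 6, Σx = 129, Σy = 1380, Σx² = 2865, Σy² = 352190, Σxy = 30620
nΣxy − ΣxΣy = 183720 − 178020 = 5700
nΣx² − (Σx)² = 17190 − 16641 = 549; nΣy² − (Σy)² = 2113140 − 1904400 = 208740
r = 5700 / √(549 × 208740) = 5700 / 10705.0577 ≈ 0.532

0.532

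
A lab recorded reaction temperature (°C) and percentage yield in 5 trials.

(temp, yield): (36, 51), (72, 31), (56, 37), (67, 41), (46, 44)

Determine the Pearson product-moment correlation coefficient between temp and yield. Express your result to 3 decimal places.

n = 5, Σx = 277, Σy = 204, Σx² = 16221, Σy² = 8548, Σxy = 10911
nΣxy − ΣxΣy = 54555 − 56508 = -1953
nΣx² − (Σx)² = 81105 − 76729 = 4376; nΣy² − (Σy)² = 42740 − 41616 = 1124
r = -1953 / √(4376 × 1124) = -1953 / 2217.7971 ≈ -0.881

-0.881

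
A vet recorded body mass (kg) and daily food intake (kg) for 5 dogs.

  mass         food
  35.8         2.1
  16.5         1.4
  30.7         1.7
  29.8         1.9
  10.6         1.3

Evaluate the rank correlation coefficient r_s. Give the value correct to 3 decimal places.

0.900

Rank mass: 5, 2, 4, 3, 1
Rank food: 5, 2, 3, 4, 1
d = rank(mass) − rank(food): 0, 0, 1, -1, 0; Σd² = 2
ρ = 1 − 6Σd² / [n(n²−1)] = 1 − 6×2 / (5×24) = 1 − 12/120 ≈ 0.900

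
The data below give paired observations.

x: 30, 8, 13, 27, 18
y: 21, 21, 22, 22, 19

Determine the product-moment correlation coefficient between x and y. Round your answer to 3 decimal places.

n = 5, Σx = 96, Σy = 105, Σx² = 2186, Σy² = 2211, Σxy = 2020
nΣxy − ΣxΣy = 10100 − 10080 = 20
nΣx² − (Σx)² = 10930 − 9216 = 1714; nΣy² − (Σy)² = 11055 − 11025 = 30
r = 20 / √(1714 × 30) = 20 / 226.7598 ≈ 0.088

0.088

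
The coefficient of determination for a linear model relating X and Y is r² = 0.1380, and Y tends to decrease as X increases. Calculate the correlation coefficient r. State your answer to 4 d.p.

|r| = √0.1380 = 0.3715
The association is negative, so r = −0.3715.

-0.3715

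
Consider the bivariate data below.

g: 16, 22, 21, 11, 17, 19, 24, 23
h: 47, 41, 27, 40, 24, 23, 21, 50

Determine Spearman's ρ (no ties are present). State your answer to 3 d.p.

Rank g: 2, 6, 5, 1, 3, 4, 8, 7
Rank h: 7, 6, 4, 5, 3, 2, 1, 8
d = rank(g) − rank(h): -5, 0, 1, -4, 0, 2, 7, -1; Σd² = 96
ρ = 1 − 6Σd² / [n(n²−1)] = 1 − 6×96 / (8×63) = 1 − 576/504 ≈ -0.143

-0.143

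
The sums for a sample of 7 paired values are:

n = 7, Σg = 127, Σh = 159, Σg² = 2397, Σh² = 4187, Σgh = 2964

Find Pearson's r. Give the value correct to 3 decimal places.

0.343

r = (nΣgh − ΣgΣh) / √[(nΣg² − (Σg)²)(nΣh² − (Σh)²)]
Numerator: 7×2964 − 127×159 = 555
Denominator: √[(16779 − 16129)(29309 − 25281)] = √[650 × 4028] = 1618.0853
r = 555 / 1618.0853 ≈ 0.343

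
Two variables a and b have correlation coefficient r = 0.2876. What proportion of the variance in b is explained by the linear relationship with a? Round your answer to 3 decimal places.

r² = (0.2876)² = 0.083

0.083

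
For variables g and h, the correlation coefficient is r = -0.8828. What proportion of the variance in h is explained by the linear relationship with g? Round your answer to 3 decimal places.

r² = (-0.8828)² = 0.779

0.779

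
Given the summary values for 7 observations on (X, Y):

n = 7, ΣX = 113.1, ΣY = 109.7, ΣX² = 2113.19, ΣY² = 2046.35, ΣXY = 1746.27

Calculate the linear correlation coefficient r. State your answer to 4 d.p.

-0.0856

r = (nΣXY − ΣXΣY) / √[(nΣX² − (ΣX)²)(nΣY² − (ΣY)²)]
Numerator: 7×1746.27 − 113.1×109.7 = -183.18
Denominator: √[(14792.33 − 12791.61)(14324.45 − 12034.09)] = √[2000.72 × 2290.36] = 2140.6469
r = -183.18 / 2140.6469 ≈ -0.0856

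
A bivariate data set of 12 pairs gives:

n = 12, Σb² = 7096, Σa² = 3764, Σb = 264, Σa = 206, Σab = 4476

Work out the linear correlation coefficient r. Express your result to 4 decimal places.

r = (nΣab − ΣaΣb) / √[(nΣa² − (Σa)²)(nΣb² − (Σb)²)]
Numerator: 12×4476 − 206×264 = -672
Denominator: √[(45168 − 42436)(85152 − 69696)] = √[2732 × 15456] = 6498.1376
r = -672 / 6498.1376 ≈ -0.1034

-0.1034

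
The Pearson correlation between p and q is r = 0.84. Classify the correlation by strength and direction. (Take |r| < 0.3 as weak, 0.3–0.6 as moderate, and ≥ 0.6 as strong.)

strong positive

r = 0.84 > 0 so the relationship is positive.
|r| = 0.84, which falls in the strong range.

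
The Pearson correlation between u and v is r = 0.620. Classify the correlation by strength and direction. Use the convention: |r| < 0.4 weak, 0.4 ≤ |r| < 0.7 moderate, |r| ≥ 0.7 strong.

moderate positive

r = 0.620 > 0 so the relationship is positive.
|r| = 0.620, which falls in the moderate range.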